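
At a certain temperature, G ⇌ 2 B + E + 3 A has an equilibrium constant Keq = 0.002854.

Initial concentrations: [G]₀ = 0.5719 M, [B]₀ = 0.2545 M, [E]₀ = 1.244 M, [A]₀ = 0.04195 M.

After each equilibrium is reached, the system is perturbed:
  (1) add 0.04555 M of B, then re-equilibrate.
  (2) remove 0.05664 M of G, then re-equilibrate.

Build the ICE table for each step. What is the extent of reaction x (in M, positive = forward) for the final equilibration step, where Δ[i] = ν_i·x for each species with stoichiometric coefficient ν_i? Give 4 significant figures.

x = -0.001905 M

Q₀ = 1.0401e-05 vs Keq = 0.002854 ⇒ Q<K, forward
Step 1:
                    G           B           E           A
  I            0.5719      0.2545       1.244     0.04195
  C          -0.05437      0.1087     0.05437      0.1631
  E            0.5175      0.3632       1.298      0.2051
  solve Keq expr → x = 0.05437; check Q = 0.002854
Then add 0.04555 M of B.
Step 2:
                    G           B           E           A
  I            0.5175      0.4088       1.298      0.2051
  C          0.004085    -0.00817   -0.004085    -0.01226
  E            0.5216      0.4006       1.294      0.1928
  solve Keq expr → x = -0.004085; check Q = 0.002854
Then remove 0.05664 M of G.
Step 3:
                    G           B           E           A
  I             0.465      0.4006       1.294      0.1928
  C          0.001905    -0.00381   -0.001905   -0.005715
  E            0.4669      0.3968       1.292      0.1871
  solve Keq expr → x = -0.001905; check Q = 0.002854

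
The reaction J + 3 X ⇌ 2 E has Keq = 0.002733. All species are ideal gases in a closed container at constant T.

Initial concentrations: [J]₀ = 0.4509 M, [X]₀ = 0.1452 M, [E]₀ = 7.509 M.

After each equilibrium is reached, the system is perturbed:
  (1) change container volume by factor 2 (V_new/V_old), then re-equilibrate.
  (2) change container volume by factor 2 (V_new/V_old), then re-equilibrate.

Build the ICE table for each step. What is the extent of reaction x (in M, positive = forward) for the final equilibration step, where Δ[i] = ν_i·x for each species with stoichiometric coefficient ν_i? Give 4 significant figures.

Q₀ = 4.0849e+04 vs Keq = 0.002733 ⇒ Q>K, reverse
Step 1:
                   J          X          E
  init        0.4509     0.1452      7.509
  Δ            2.675      8.025      -5.35
  eq           3.126      8.171      2.159
  solve Keq expr → x = -2.675; check Q = 0.002733
Then change container volume by factor 2 (V_new/V_old).
Step 2:
                   J          X          E
  init         1.563      4.085      1.079
  Δ           0.1914     0.5743    -0.3829
  eq           1.754       4.66     0.6965
  solve Keq expr → x = -0.1914; check Q = 0.002733
Then change container volume by factor 2 (V_new/V_old).
Step 3:
                   J          X          E
  init        0.8772       2.33     0.3482
  Δ          0.07093     0.2128    -0.1419
  eq          0.9482      2.543     0.2064
  solve Keq expr → x = -0.07093; check Q = 0.002733

x = -0.07093 M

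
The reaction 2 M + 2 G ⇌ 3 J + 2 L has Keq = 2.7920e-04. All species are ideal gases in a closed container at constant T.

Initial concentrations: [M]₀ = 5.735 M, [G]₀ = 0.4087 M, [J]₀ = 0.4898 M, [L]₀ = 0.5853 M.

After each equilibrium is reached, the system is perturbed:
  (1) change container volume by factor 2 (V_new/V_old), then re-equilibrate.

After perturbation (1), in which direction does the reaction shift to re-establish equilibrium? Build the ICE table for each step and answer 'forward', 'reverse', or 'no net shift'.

Direction: forward

Q₀ = 0.007327 vs Keq = 2.7920e-04 ⇒ Q>K, reverse
Step 1:
                   M          G          J          L
  init         5.735     0.4087     0.4898     0.5853
  Δ           0.1559     0.1559    -0.2339    -0.1559
  eq           5.891     0.5646     0.2559     0.4294
  solve Keq expr → x = -0.07797; check Q = 2.7920e-04
Then change container volume by factor 2 (V_new/V_old).
Step 2:
                   M          G          J          L
  init         2.945     0.2823     0.1279     0.2147
  Δ         -0.01399   -0.01399    0.02099    0.01399
  eq           2.931     0.2683     0.1489     0.2287
  solve Keq expr → x = 0.006996; check Q = 2.7920e-04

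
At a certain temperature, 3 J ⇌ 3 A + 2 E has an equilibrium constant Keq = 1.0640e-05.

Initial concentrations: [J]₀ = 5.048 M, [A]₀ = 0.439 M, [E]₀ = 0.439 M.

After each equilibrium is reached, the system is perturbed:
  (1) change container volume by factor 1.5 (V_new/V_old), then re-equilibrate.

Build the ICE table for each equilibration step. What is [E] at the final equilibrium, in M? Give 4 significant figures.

Q₀ = 1.2675e-04 vs Keq = 1.0640e-05 ⇒ Q>K, reverse
Step 1:
                   J          A          E
  I            5.048      0.439      0.439
  C           0.1891    -0.1891    -0.1261
  E            5.237     0.2499     0.3129
  solve Keq expr → x = -0.06303; check Q = 1.0640e-05
Then change container volume by factor 1.5 (V_new/V_old).
Step 2:
                   J          A          E
  I            3.491     0.1666     0.2086
  C         -0.03484    0.03484    0.02323
  E            3.457     0.2014     0.2319
  solve Keq expr → x = 0.01161; check Q = 1.0640e-05

[E]_eq = 0.2319 M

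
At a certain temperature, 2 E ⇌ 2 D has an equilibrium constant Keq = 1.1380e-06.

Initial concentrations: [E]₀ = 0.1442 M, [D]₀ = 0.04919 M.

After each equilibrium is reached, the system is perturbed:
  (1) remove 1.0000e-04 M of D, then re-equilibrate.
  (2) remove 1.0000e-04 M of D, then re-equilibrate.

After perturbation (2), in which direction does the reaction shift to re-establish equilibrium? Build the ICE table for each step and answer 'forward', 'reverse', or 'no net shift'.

Direction: forward

Q₀ = 0.1164 vs Keq = 1.1380e-06 ⇒ Q>K, reverse
Step 1:
                  E         D
  Initial    0.1442   0.04919
  Change    0.04898  -0.04898
  Equil      0.1932 2.0608e-04
  solve Keq expr → x = -0.02449; check Q = 1.1380e-06
Then remove 1.0000e-04 M of D.
Step 2:
                  E         D
  Initial    0.1932 1.0608e-04
  Change  -9.9893e-05 9.9893e-05
  Equil      0.1931 2.0598e-04
  solve Keq expr → x = 4.9947e-05; check Q = 1.1380e-06
Then remove 1.0000e-04 M of D.
Step 3:
                  E         D
  Initial    0.1931 1.0598e-04
  Change  -9.9893e-05 9.9893e-05
  Equil       0.193 2.0587e-04
  solve Keq expr → x = 4.9947e-05; check Q = 1.1380e-06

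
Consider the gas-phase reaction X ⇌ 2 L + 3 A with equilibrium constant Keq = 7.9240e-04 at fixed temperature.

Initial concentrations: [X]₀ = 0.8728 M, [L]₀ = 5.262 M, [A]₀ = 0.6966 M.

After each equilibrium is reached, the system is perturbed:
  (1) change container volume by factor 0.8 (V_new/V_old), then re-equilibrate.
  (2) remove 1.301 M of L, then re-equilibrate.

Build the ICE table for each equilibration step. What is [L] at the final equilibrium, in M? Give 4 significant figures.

[L]_eq = 4.72 M

Q₀ = 10.72 vs Keq = 7.9240e-04 ⇒ Q>K, reverse
Step 1:
                   X          L          A
  I           0.8728      5.262     0.6966
  C           0.2211    -0.4421    -0.6632
  E            1.094       4.82    0.03342
  solve Keq expr → x = -0.2211; check Q = 7.9240e-04
Then change container volume by factor 0.8 (V_new/V_old).
Step 2:
                   X          L          A
  I            1.367      6.025    0.04177
  C         0.003566  -0.007132    -0.0107
  E            1.371      6.018    0.03107
  solve Keq expr → x = -0.003566; check Q = 7.9240e-04
Then remove 1.301 M of L.
Step 3:
                   X          L          A
  I            1.371      4.717    0.03107
  C        -0.001815   0.003629   0.005444
  E            1.369       4.72    0.03652
  solve Keq expr → x = 0.001815; check Q = 7.9240e-04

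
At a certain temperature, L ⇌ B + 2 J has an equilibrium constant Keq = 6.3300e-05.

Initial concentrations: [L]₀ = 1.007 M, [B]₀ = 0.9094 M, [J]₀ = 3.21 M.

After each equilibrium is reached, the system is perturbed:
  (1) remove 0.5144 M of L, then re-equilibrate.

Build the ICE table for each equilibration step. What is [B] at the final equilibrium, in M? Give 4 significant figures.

Q₀ = 9.305 vs Keq = 6.3300e-05 ⇒ Q>K, reverse
Step 1:
                   L          B          J
  I            1.007     0.9094       3.21
  C           0.9093    -0.9093     -1.819
  E            1.916 6.2664e-05      1.391
  solve Keq expr → x = -0.9093; check Q = 6.3300e-05
Then remove 0.5144 M of L.
Step 2:
                   L          B          J
  I            1.402 6.2664e-05      1.391
  C       1.6818e-05 -1.6818e-05 -3.3636e-05
  E            1.402 4.5846e-05      1.391
  solve Keq expr → x = -1.6818e-05; check Q = 6.3300e-05

[B]_eq = 4.5846e-05 M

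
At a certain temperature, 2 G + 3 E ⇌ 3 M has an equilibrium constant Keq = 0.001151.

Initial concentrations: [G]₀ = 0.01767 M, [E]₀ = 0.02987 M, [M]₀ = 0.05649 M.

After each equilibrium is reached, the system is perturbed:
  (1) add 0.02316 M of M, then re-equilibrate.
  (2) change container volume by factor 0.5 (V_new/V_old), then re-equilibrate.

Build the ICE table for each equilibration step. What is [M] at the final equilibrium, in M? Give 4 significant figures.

[M]_eq = 0.005951 M

Q₀ = 2.1664e+04 vs Keq = 0.001151 ⇒ Q>K, reverse
Step 1:
                   G          E          M
  I          0.01767    0.02987    0.05649
  C          0.03681    0.05521   -0.05521
  E          0.05448    0.08508   0.001281
  solve Keq expr → x = -0.0184; check Q = 0.001151
Then add 0.02316 M of M.
Step 2:
                   G          E          M
  I          0.05448    0.08508    0.02444
  C          0.01502    0.02253   -0.02253
  E           0.0695     0.1076   0.001906
  solve Keq expr → x = -0.007512; check Q = 0.001151
Then change container volume by factor 0.5 (V_new/V_old).
Step 3:
                   G          E          M
  I            0.139     0.2152   0.003813
  C        -0.001426  -0.002138   0.002138
  E           0.1376     0.2131   0.005951
  solve Keq expr → x = 7.1282e-04; check Q = 0.001151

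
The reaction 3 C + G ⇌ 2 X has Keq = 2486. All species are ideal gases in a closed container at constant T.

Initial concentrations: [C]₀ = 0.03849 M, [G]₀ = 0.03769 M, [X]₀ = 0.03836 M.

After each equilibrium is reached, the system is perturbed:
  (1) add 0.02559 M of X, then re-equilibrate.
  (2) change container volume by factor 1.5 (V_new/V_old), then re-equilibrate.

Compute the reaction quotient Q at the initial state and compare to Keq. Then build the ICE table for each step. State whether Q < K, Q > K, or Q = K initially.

Q₀ = 684.7; Q < K (proceeds forward)

Q₀ = 684.7 vs Keq = 2486 ⇒ Q<K, forward
Step 1:
                    C           G           X
  I           0.03849     0.03769     0.03836
  C         -0.009819   -0.003273    0.006546
  E           0.02867     0.03442     0.04491
  solve Keq expr → x = 0.003273; check Q = 2486
Then add 0.02559 M of X.
Step 2:
                    C           G           X
  I           0.02867     0.03442      0.0705
  C           0.00739    0.002463   -0.004926
  E           0.03606     0.03688     0.06557
  solve Keq expr → x = -0.002463; check Q = 2486
Then change container volume by factor 1.5 (V_new/V_old).
Step 3:
                    C           G           X
  I           0.02404     0.02459     0.04371
  C          0.005133    0.001711   -0.003422
  E           0.02917      0.0263     0.04029
  solve Keq expr → x = -0.001711; check Q = 2486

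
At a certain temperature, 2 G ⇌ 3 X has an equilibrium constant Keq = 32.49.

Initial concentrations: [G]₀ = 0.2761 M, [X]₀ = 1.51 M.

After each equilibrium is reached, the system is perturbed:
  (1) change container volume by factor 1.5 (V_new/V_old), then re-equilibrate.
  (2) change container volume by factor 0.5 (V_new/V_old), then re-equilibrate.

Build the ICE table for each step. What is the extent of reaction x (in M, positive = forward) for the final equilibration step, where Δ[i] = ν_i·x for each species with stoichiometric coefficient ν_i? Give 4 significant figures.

x = -0.04781 M

Q₀ = 45.16 vs Keq = 32.49 ⇒ Q>K, reverse
Step 1:
                  G         X
  init       0.2761      1.51
  Δ         0.03338  -0.05006
  eq         0.3095      1.46
  solve Keq expr → x = -0.01669; check Q = 32.49
Then change container volume by factor 1.5 (V_new/V_old).
Step 2:
                  G         X
  init       0.2063    0.9733
  Δ        -0.02717   0.04075
  eq         0.1791     1.014
  solve Keq expr → x = 0.01358; check Q = 32.49
Then change container volume by factor 0.5 (V_new/V_old).
Step 3:
                  G         X
  init       0.3583     2.028
  Δ         0.09562   -0.1434
  eq         0.4539     1.885
  solve Keq expr → x = -0.04781; check Q = 32.49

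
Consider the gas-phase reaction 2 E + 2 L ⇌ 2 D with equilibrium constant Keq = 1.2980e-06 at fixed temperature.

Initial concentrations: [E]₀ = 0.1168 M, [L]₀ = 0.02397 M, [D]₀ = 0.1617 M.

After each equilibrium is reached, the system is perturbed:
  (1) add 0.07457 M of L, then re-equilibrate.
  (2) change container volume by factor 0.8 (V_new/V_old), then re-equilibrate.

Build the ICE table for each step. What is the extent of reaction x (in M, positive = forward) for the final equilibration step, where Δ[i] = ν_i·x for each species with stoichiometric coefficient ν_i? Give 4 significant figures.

Q₀ = 3336 vs Keq = 1.2980e-06 ⇒ Q>K, reverse
Step 1:
                   E          L          D
  I           0.1168    0.02397     0.1617
  C           0.1616     0.1616    -0.1616
  E           0.2784     0.1856 5.8881e-05
  solve Keq expr → x = -0.08082; check Q = 1.2980e-06
Then add 0.07457 M of L.
Step 2:
                   E          L          D
  I           0.2784     0.2602 5.8881e-05
  C       -2.3641e-05 -2.3641e-05 2.3641e-05
  E           0.2784     0.2602 8.2522e-05
  solve Keq expr → x = 1.1821e-05; check Q = 1.2980e-06
Then change container volume by factor 0.8 (V_new/V_old).
Step 3:
                   E          L          D
  I            0.348     0.3252 1.0315e-04
  C       -2.5768e-05 -2.5768e-05 2.5768e-05
  E            0.348     0.3252 1.2892e-04
  solve Keq expr → x = 1.2884e-05; check Q = 1.2980e-06

x = 1.2884e-05 M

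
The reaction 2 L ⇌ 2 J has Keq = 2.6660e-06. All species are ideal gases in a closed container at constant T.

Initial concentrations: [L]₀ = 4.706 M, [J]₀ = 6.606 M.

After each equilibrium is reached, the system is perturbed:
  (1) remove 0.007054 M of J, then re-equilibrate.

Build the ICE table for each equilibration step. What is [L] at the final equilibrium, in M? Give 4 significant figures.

[L]_eq = 11.29 M

Q₀ = 1.97 vs Keq = 2.6660e-06 ⇒ Q>K, reverse
Step 1:
                   L          J
  I            4.706      6.606
  C            6.588     -6.588
  E            11.29    0.01844
  solve Keq expr → x = -3.294; check Q = 2.6660e-06
Then remove 0.007054 M of J.
Step 2:
                   L          J
  I            11.29    0.01139
  C        -0.007043   0.007043
  E            11.29    0.01843
  solve Keq expr → x = 0.003521; check Q = 2.6660e-06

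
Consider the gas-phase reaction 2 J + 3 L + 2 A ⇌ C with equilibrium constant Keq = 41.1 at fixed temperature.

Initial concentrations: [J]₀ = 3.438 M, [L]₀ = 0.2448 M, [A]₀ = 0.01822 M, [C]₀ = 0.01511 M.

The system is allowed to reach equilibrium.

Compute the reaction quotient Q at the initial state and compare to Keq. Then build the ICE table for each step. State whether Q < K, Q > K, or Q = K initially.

Q₀ = 262.5; Q > K (proceeds reverse)

Q₀ = 262.5 vs Keq = 41.1 ⇒ Q>K, reverse
Step 1:
                  J         L         A         C
  I           3.438    0.2448   0.01822   0.01511
  C         0.01284   0.01926   0.01284 -0.006418
  E           3.451    0.2641   0.03106  0.008692
  solve Keq expr → x = -0.006418; check Q = 41.1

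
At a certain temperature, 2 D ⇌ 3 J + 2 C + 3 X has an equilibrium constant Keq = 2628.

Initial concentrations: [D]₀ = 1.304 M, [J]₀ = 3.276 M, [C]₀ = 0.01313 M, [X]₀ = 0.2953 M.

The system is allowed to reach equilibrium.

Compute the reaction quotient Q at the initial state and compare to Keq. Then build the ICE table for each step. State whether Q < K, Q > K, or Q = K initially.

Q₀ = 9.1790e-05; Q < K (proceeds forward)

Q₀ = 9.1790e-05 vs Keq = 2628 ⇒ Q<K, forward
Step 1:
                    D           J           C           X
  Initial       1.304       3.276     0.01313      0.2953
  Change      -0.9141       1.371      0.9141       1.371
  Equil        0.3899       4.647      0.9273       1.667
  solve Keq expr → x = 0.4571; check Q = 2628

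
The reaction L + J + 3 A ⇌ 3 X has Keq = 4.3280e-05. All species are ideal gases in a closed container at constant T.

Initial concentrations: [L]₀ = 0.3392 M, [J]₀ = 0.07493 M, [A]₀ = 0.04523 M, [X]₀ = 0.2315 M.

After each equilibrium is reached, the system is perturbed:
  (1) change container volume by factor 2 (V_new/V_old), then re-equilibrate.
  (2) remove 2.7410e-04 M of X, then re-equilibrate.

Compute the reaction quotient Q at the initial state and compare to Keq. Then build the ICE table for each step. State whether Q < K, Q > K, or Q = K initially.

Q₀ = 5275 vs Keq = 4.3280e-05 ⇒ Q>K, reverse
Step 1:
                    L           J           A           X
  init         0.3392     0.07493     0.04523      0.2315
  Δ            0.0759      0.0759      0.2277     -0.2277
  eq           0.4151      0.1508      0.2729    0.003805
  solve Keq expr → x = -0.0759; check Q = 4.3280e-05
Then change container volume by factor 2 (V_new/V_old).
Step 2:
                    L           J           A           X
  init         0.2075     0.07541      0.1365    0.001902
  Δ        2.3207e-04  2.3207e-04  6.9620e-04 -6.9620e-04
  eq           0.2078     0.07565      0.1372    0.001206
  solve Keq expr → x = -2.3207e-04; check Q = 4.3280e-05
Then remove 2.7410e-04 M of X.
Step 3:
                    L           J           A           X
  init         0.2078     0.07565      0.1372  9.3219e-04
  Δ       -9.0354e-05 -9.0354e-05 -2.7106e-04  2.7106e-04
  eq           0.2077     0.07556      0.1369    0.001203
  solve Keq expr → x = 9.0354e-05; check Q = 4.3280e-05

Q₀ = 5275; Q > K (proceeds reverse)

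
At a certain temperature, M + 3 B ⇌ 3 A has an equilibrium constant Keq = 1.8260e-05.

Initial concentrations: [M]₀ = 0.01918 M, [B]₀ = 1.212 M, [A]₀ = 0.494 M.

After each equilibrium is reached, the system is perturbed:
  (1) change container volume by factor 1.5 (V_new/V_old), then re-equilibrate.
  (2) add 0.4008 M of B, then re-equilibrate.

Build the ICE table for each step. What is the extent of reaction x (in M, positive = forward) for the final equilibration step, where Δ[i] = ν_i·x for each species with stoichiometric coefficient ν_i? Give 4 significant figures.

x = 0.001672 M

Q₀ = 3.53 vs Keq = 1.8260e-05 ⇒ Q>K, reverse
Step 1:
                   M          B          A
  I          0.01918      1.212      0.494
  C           0.1564     0.4692    -0.4692
  E           0.1756      1.681    0.02479
  solve Keq expr → x = -0.1564; check Q = 1.8260e-05
Then change container volume by factor 1.5 (V_new/V_old).
Step 2:
                   M          B          A
  I           0.1171      1.121    0.01653
  C       6.7841e-04   0.002035  -0.002035
  E           0.1177      1.123    0.01449
  solve Keq expr → x = -6.7841e-04; check Q = 1.8260e-05
Then add 0.4008 M of B.
Step 3:
                   M          B          A
  I           0.1177      1.524    0.01449
  C        -0.001672  -0.005015   0.005015
  E           0.1161      1.519    0.01951
  solve Keq expr → x = 0.001672; check Q = 1.8260e-05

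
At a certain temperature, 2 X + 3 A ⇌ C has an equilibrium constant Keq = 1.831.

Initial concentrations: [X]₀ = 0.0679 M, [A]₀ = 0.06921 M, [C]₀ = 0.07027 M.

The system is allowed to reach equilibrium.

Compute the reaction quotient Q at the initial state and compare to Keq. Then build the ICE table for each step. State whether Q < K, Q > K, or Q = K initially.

Q₀ = 4.5975e+04; Q > K (proceeds reverse)

Q₀ = 4.5975e+04 vs Keq = 1.831 ⇒ Q>K, reverse
Step 1:
                   X          A          C
  Initial     0.0679    0.06921    0.07027
  Change      0.1373      0.206   -0.06866
  Equil       0.2052     0.2752   0.001607
  solve Keq expr → x = -0.06866; check Q = 1.831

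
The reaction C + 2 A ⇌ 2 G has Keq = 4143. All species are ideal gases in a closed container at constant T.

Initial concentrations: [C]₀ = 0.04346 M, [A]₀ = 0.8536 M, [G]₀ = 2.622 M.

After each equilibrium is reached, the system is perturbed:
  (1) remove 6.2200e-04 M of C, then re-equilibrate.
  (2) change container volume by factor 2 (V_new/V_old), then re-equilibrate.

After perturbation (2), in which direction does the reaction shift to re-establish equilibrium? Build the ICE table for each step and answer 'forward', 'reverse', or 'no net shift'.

Q₀ = 217.1 vs Keq = 4143 ⇒ Q<K, forward
Step 1:
                    C           A           G
  I           0.04346      0.8536       2.622
  C          -0.04051    -0.08101     0.08101
  E          0.002954      0.7726       2.703
  solve Keq expr → x = 0.04051; check Q = 4143
Then remove 6.2200e-04 M of C.
Step 2:
                    C           A           G
  I          0.002332      0.7726       2.703
  C        6.1003e-04     0.00122    -0.00122
  E          0.002943      0.7738       2.702
  solve Keq expr → x = -6.1003e-04; check Q = 4143
Then change container volume by factor 2 (V_new/V_old).
Step 3:
                    C           A           G
  I          0.001471      0.3869       1.351
  C          0.001416    0.002833   -0.002833
  E          0.002888      0.3897       1.348
  solve Keq expr → x = -0.001416; check Q = 4143

Direction: reverse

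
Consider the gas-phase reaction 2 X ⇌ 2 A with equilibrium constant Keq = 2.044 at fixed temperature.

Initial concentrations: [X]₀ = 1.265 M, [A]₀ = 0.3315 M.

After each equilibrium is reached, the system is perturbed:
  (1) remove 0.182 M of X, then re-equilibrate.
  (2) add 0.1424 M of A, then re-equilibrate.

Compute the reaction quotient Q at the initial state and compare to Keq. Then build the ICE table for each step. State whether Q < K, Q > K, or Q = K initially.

Q₀ = 0.06867; Q < K (proceeds forward)

Q₀ = 0.06867 vs Keq = 2.044 ⇒ Q<K, forward
Step 1:
                  X         A
  I           1.265    0.3315
  C         -0.6079    0.6079
  E          0.6571    0.9394
  solve Keq expr → x = 0.304; check Q = 2.044
Then remove 0.182 M of X.
Step 2:
                  X         A
  I          0.4751    0.9394
  C          0.1071   -0.1071
  E          0.5822    0.8323
  solve Keq expr → x = -0.05355; check Q = 2.044
Then add 0.1424 M of A.
Step 3:
                  X         A
  I          0.5822    0.9747
  C         0.05861  -0.05861
  E          0.6408    0.9161
  solve Keq expr → x = -0.0293; check Q = 2.044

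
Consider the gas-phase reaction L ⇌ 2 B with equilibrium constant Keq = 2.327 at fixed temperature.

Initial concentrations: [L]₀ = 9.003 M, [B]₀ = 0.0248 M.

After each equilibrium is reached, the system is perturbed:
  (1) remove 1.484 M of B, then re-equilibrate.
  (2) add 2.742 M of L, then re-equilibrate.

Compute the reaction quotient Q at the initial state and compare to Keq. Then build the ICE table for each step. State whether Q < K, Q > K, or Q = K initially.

Q₀ = 6.8315e-05; Q < K (proceeds forward)

Q₀ = 6.8315e-05 vs Keq = 2.327 ⇒ Q<K, forward
Step 1:
                    L           B
  I             9.003      0.0248
  C            -2.005       4.011
  E             6.998       4.035
  solve Keq expr → x = 2.005; check Q = 2.327
Then remove 1.484 M of B.
Step 2:
                    L           B
  I             6.998       2.551
  C           -0.6465       1.293
  E             6.351       3.844
  solve Keq expr → x = 0.6465; check Q = 2.327
Then add 2.742 M of L.
Step 3:
                    L           B
  I             9.093       3.844
  C            -0.335      0.6701
  E             8.758       4.514
  solve Keq expr → x = 0.335; check Q = 2.327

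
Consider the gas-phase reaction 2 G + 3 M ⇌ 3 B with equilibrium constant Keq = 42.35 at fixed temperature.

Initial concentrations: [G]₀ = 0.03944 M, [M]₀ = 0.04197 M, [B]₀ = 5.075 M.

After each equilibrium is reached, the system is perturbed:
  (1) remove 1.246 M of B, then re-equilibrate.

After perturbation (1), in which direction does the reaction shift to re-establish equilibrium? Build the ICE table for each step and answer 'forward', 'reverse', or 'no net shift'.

Direction: forward

Q₀ = 1.1366e+09 vs Keq = 42.35 ⇒ Q>K, reverse
Step 1:
                   G          M          B
  init       0.03944    0.04197      5.075
  Δ           0.8025      1.204     -1.204
  eq          0.8419      1.246      3.871
  solve Keq expr → x = -0.4012; check Q = 42.35
Then remove 1.246 M of B.
Step 2:
                   G          M          B
  init        0.8419      1.246      2.625
  Δ          -0.1419    -0.2129     0.2129
  eq             0.7      1.033      2.838
  solve Keq expr → x = 0.07095; check Q = 42.35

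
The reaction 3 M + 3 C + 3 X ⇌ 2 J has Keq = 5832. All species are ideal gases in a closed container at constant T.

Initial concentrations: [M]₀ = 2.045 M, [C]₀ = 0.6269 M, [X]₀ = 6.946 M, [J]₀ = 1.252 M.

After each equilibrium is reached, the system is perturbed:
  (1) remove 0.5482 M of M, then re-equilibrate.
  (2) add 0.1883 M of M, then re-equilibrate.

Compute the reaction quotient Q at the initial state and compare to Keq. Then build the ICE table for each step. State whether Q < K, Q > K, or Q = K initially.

Q₀ = 0.00222; Q < K (proceeds forward)

Q₀ = 0.00222 vs Keq = 5832 ⇒ Q<K, forward
Step 1:
                  M         C         X         J
  init        2.045    0.6269     6.946     1.252
  Δ         -0.6183   -0.6183   -0.6183    0.4122
  eq          1.427  0.008642     6.328     1.664
  solve Keq expr → x = 0.2061; check Q = 5832
Then remove 0.5482 M of M.
Step 2:
                  M         C         X         J
  init       0.8785  0.008642     6.328     1.664
  Δ        0.005277  0.005277  0.005277 -0.003518
  eq         0.8838   0.01392     6.333     1.661
  solve Keq expr → x = -0.001759; check Q = 5832
Then add 0.1883 M of M.
Step 3:
                  M         C         X         J
  init        1.072   0.01392     6.333     1.661
  Δ       -0.002407 -0.002407 -0.002407  0.001605
  eq           1.07   0.01151     6.331     1.662
  solve Keq expr → x = 8.0234e-04; check Q = 5832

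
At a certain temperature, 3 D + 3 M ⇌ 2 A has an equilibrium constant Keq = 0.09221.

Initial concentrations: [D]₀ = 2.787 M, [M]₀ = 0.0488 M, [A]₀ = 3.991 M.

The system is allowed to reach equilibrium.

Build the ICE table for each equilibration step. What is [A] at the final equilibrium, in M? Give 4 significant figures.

[A]_eq = 3.212 M

Q₀ = 6331 vs Keq = 0.09221 ⇒ Q>K, reverse
Step 1:
                  D         M         A
  I           2.787    0.0488     3.991
  C           1.169     1.169   -0.7794
  E           3.956     1.218     3.212
  solve Keq expr → x = -0.3897; check Q = 0.09221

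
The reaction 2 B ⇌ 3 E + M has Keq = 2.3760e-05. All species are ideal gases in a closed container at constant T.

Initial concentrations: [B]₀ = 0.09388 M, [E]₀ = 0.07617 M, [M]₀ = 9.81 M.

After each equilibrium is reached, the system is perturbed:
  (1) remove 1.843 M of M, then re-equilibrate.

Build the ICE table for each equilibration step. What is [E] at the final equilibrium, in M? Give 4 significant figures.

[E]_eq = 0.003923 M

Q₀ = 0.4919 vs Keq = 2.3760e-05 ⇒ Q>K, reverse
Step 1:
                    B           E           M
  I           0.09388     0.07617        9.81
  C           0.04834    -0.07251    -0.02417
  E            0.1422    0.003662       9.786
  solve Keq expr → x = -0.02417; check Q = 2.3760e-05
Then remove 1.843 M of M.
Step 2:
                    B           E           M
  I            0.1422    0.003662       7.943
  C       -1.7371e-04  2.6057e-04  8.6856e-05
  E             0.142    0.003923       7.943
  solve Keq expr → x = 8.6856e-05; check Q = 2.3760e-05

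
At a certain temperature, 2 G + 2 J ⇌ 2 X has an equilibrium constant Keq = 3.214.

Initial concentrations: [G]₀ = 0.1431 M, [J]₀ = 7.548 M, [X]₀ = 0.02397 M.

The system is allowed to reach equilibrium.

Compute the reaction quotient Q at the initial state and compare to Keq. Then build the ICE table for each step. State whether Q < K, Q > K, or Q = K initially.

Q₀ = 4.9249e-04; Q < K (proceeds forward)

Q₀ = 4.9249e-04 vs Keq = 3.214 ⇒ Q<K, forward
Step 1:
                    G           J           X
  init         0.1431       7.548     0.02397
  Δ           -0.1314     -0.1314      0.1314
  eq          0.01169       7.417      0.1554
  solve Keq expr → x = 0.06571; check Q = 3.214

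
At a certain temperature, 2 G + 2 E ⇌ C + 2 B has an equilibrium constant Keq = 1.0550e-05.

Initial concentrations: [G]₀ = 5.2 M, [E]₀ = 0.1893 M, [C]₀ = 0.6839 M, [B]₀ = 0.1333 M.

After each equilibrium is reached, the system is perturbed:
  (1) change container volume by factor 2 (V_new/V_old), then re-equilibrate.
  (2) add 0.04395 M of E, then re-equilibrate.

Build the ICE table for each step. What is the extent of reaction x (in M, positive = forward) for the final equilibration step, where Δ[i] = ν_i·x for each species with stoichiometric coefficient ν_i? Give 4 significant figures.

Q₀ = 0.01254 vs Keq = 1.0550e-05 ⇒ Q>K, reverse
Step 1:
                    G           E           C           B
  init            5.2      0.1893      0.6839      0.1333
  Δ            0.1264      0.1264    -0.06318     -0.1264
  eq            5.326      0.3157      0.6207    0.006932
  solve Keq expr → x = -0.06318; check Q = 1.0550e-05
Then change container volume by factor 2 (V_new/V_old).
Step 2:
                    G           E           C           B
  init          2.663      0.1578      0.3104    0.003466
  Δ        9.9675e-04  9.9675e-04 -4.9837e-04 -9.9675e-04
  eq            2.664      0.1588      0.3099    0.002469
  solve Keq expr → x = -4.9837e-04; check Q = 1.0550e-05
Then add 0.04395 M of E.
Step 3:
                    G           E           C           B
  init          2.664      0.2028      0.3099    0.002469
  Δ       -6.7032e-04 -6.7032e-04  3.3516e-04  6.7032e-04
  eq            2.664      0.2021      0.3102    0.003139
  solve Keq expr → x = 3.3516e-04; check Q = 1.0550e-05

x = 3.3516e-04 M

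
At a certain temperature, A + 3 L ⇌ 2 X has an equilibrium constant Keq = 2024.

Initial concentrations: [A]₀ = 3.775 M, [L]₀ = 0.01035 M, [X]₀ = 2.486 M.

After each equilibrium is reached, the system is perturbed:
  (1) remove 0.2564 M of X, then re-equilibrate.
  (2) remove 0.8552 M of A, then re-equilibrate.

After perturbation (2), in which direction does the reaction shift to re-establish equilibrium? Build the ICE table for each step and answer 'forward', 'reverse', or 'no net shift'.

Q₀ = 1.4766e+06 vs Keq = 2024 ⇒ Q>K, reverse
Step 1:
                    A           L           X
  init          3.775     0.01035       2.486
  Δ           0.02708     0.08125    -0.05416
  eq            3.802      0.0916       2.432
  solve Keq expr → x = -0.02708; check Q = 2024
Then remove 0.2564 M of X.
Step 2:
                    A           L           X
  init          3.802      0.0916       2.175
  Δ         -0.002143   -0.006429    0.004286
  eq              3.8     0.08517        2.18
  solve Keq expr → x = 0.002143; check Q = 2024
Then remove 0.8552 M of A.
Step 3:
                    A           L           X
  init          2.945     0.08517        2.18
  Δ          0.002463    0.007389   -0.004926
  eq            2.947     0.09256       2.175
  solve Keq expr → x = -0.002463; check Q = 2024

Direction: reverse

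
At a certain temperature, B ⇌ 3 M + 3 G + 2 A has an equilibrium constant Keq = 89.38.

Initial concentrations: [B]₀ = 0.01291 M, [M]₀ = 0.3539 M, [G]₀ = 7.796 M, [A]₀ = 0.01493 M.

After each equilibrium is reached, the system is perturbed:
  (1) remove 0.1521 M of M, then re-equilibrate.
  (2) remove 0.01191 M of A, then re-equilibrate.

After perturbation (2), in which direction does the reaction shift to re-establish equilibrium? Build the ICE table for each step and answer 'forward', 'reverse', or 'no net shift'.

Direction: forward

Q₀ = 0.3626 vs Keq = 89.38 ⇒ Q<K, forward
Step 1:
                  B         M         G         A
  Initial   0.01291    0.3539     7.796   0.01493
  Change    -0.0124   0.03721   0.03721    0.0248
  Equil   5.0791e-04    0.3911     7.833   0.03973
  solve Keq expr → x = 0.0124; check Q = 89.38
Then remove 0.1521 M of M.
Step 2:
                  B         M         G         A
  Initial 5.0791e-04     0.239     7.833   0.03973
  Change  -3.8565e-04  0.001157  0.001157 7.7129e-04
  Equil   1.2227e-04    0.2402     7.834   0.04051
  solve Keq expr → x = 3.8565e-04; check Q = 89.38
Then remove 0.01191 M of A.
Step 3:
                  B         M         G         A
  Initial 1.2227e-04    0.2402     7.834    0.0286
  Change  -6.0669e-05 1.8201e-04 1.8201e-04 1.2134e-04
  Equil   6.1600e-05    0.2403     7.835   0.02872
  solve Keq expr → x = 6.0669e-05; check Q = 89.38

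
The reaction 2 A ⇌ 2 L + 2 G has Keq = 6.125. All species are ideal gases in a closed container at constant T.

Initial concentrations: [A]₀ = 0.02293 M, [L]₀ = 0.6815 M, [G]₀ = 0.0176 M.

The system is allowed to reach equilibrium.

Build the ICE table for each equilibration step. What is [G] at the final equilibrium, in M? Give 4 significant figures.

[G]_eq = 0.03164 M

Q₀ = 0.2736 vs Keq = 6.125 ⇒ Q<K, forward
Step 1:
                   A          L          G
  I          0.02293     0.6815     0.0176
  C         -0.01404    0.01404    0.01404
  E         0.008892     0.6955    0.03164
  solve Keq expr → x = 0.007019; check Q = 6.125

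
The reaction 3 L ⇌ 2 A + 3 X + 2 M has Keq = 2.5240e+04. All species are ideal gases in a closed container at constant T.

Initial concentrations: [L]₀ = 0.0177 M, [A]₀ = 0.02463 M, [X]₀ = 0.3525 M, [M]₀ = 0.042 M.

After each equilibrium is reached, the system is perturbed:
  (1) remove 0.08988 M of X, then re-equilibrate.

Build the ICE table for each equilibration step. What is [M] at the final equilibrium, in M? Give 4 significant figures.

[M]_eq = 0.0537 M

Q₀ = 0.008452 vs Keq = 2.5240e+04 ⇒ Q<K, forward
Step 1:
                    L           A           X           M
  I            0.0177     0.02463      0.3525       0.042
  C           -0.0175     0.01167      0.0175     0.01167
  E        1.9675e-04      0.0363        0.37     0.05367
  solve Keq expr → x = 0.005834; check Q = 2.5240e+04
Then remove 0.08988 M of X.
Step 2:
                    L           A           X           M
  I        1.9675e-04      0.0363      0.2801     0.05367
  C       -4.7623e-05  3.1749e-05  4.7623e-05  3.1749e-05
  E        1.4913e-04     0.03633      0.2802      0.0537
  solve Keq expr → x = 1.5874e-05; check Q = 2.5240e+04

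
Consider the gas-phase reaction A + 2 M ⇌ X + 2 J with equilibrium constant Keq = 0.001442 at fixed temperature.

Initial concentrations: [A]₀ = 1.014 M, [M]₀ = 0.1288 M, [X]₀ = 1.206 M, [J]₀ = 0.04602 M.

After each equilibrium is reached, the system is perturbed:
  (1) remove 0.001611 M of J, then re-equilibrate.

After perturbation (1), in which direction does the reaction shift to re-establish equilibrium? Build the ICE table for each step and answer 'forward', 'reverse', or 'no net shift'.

Q₀ = 0.1518 vs Keq = 0.001442 ⇒ Q>K, reverse
Step 1:
                    A           M           X           J
  Initial       1.014      0.1288       1.206     0.04602
  Change      0.02002     0.04003    -0.02002    -0.04003
  Equil         1.034      0.1688       1.186    0.005986
  solve Keq expr → x = -0.02002; check Q = 0.001442
Then remove 0.001611 M of J.
Step 2:
                    A           M           X           J
  Initial       1.034      0.1688       1.186    0.004375
  Change  -7.7591e-04   -0.001552  7.7591e-04    0.001552
  Equil         1.033      0.1673       1.187    0.005927
  solve Keq expr → x = 7.7591e-04; check Q = 0.001442

Direction: forward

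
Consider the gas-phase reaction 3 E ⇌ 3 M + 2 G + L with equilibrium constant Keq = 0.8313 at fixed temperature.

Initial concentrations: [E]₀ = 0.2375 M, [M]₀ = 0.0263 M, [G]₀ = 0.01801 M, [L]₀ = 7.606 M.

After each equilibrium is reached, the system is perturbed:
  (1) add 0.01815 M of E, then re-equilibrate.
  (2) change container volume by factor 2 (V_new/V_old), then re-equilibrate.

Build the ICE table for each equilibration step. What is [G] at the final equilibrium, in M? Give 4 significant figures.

[G]_eq = 0.07304 M

Q₀ = 3.3501e-06 vs Keq = 0.8313 ⇒ Q<K, forward
Step 1:
                  E         M         G         L
  Initial    0.2375    0.0263   0.01801     7.606
  Change    -0.1492    0.1492   0.09949   0.04974
  Equil     0.08827    0.1755    0.1175     7.656
  solve Keq expr → x = 0.04974; check Q = 0.8313
Then add 0.01815 M of E.
Step 2:
                  E         M         G         L
  Initial    0.1064    0.1755    0.1175     7.656
  Change  -0.009792  0.009792  0.006528  0.003264
  Equil     0.09662    0.1853     0.124     7.659
  solve Keq expr → x = 0.003264; check Q = 0.8313
Then change container volume by factor 2 (V_new/V_old).
Step 3:
                  E         M         G         L
  Initial   0.04831   0.09266   0.06201      3.83
  Change   -0.01654   0.01654   0.01103  0.005515
  Equil     0.03177    0.1092   0.07304     3.835
  solve Keq expr → x = 0.005515; check Q = 0.8313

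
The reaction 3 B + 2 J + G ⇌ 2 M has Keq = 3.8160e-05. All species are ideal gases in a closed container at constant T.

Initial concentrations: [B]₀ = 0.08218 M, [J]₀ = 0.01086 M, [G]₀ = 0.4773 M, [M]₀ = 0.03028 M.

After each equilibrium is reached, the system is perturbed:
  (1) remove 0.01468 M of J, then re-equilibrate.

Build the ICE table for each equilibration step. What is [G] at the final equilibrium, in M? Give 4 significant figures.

Q₀ = 2.9347e+04 vs Keq = 3.8160e-05 ⇒ Q>K, reverse
Step 1:
                   B          J          G          M
  Initial    0.08218    0.01086     0.4773    0.03028
  Change     0.04541    0.03027    0.01514   -0.03027
  Equil       0.1276    0.04113     0.4924 8.1259e-06
  solve Keq expr → x = -0.01514; check Q = 3.8160e-05
Then remove 0.01468 M of J.
Step 2:
                   B          J          G          M
  Initial     0.1276    0.02645     0.4924 8.1259e-06
  Change  4.3489e-06 2.8993e-06 1.4496e-06 -2.8993e-06
  Equil       0.1276    0.02645     0.4924 5.2266e-06
  solve Keq expr → x = -1.4496e-06; check Q = 3.8160e-05

[G]_eq = 0.4924 M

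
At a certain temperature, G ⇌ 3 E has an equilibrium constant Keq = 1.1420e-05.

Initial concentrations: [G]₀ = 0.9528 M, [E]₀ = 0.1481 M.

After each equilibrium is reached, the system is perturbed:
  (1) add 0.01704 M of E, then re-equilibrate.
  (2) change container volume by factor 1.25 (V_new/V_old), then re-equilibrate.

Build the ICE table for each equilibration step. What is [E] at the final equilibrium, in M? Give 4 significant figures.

[E]_eq = 0.0209 M

Q₀ = 0.003409 vs Keq = 1.1420e-05 ⇒ Q>K, reverse
Step 1:
                  G         E
  init       0.9528    0.1481
  Δ         0.04187   -0.1256
  eq         0.9947   0.02248
  solve Keq expr → x = -0.04187; check Q = 1.1420e-05
Then add 0.01704 M of E.
Step 2:
                  G         E
  init       0.9947   0.03952
  Δ        0.005666    -0.017
  eq              1   0.02252
  solve Keq expr → x = -0.005666; check Q = 1.1420e-05
Then change container volume by factor 1.25 (V_new/V_old).
Step 3:
                  G         E
  init       0.8003   0.01802
  Δ       -9.6053e-04  0.002882
  eq         0.7993    0.0209
  solve Keq expr → x = 9.6053e-04; check Q = 1.1420e-05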